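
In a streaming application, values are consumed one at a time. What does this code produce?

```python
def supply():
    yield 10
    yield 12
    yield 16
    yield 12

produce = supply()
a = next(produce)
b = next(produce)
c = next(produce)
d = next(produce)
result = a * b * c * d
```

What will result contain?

Step 1: Create generator and consume all values:
  a = next(produce) = 10
  b = next(produce) = 12
  c = next(produce) = 16
  d = next(produce) = 12
Step 2: result = 10 * 12 * 16 * 12 = 23040.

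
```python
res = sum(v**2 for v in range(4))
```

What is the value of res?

Step 1: Compute v**2 for each v in range(4):
  v=0: 0**2 = 0
  v=1: 1**2 = 1
  v=2: 2**2 = 4
  v=3: 3**2 = 9
Step 2: sum = 0 + 1 + 4 + 9 = 14.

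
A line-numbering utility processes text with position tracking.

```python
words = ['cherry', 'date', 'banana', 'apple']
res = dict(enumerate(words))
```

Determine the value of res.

Step 1: enumerate pairs indices with words:
  0 -> 'cherry'
  1 -> 'date'
  2 -> 'banana'
  3 -> 'apple'
Therefore res = {0: 'cherry', 1: 'date', 2: 'banana', 3: 'apple'}.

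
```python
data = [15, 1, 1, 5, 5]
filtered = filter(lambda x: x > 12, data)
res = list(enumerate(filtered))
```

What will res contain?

Step 1: Filter [15, 1, 1, 5, 5] for > 12: [15].
Step 2: enumerate re-indexes from 0: [(0, 15)].
Therefore res = [(0, 15)].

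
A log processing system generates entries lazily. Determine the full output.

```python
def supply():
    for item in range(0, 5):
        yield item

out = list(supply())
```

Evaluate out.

Step 1: The generator yields each value from range(0, 5).
Step 2: list() consumes all yields: [0, 1, 2, 3, 4].
Therefore out = [0, 1, 2, 3, 4].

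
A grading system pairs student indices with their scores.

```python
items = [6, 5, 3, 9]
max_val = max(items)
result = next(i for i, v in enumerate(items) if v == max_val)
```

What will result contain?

Step 1: max([6, 5, 3, 9]) = 9.
Step 2: Find first index where value == 9:
  Index 0: 6 != 9
  Index 1: 5 != 9
  Index 2: 3 != 9
  Index 3: 9 == 9, found!
Therefore result = 3.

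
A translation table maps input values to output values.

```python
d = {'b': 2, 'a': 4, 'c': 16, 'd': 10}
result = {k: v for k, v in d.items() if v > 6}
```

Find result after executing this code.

Step 1: Filter items where value > 6:
  'b': 2 <= 6: removed
  'a': 4 <= 6: removed
  'c': 16 > 6: kept
  'd': 10 > 6: kept
Therefore result = {'c': 16, 'd': 10}.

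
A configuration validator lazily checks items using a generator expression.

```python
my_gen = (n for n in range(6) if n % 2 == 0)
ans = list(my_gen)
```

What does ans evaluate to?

Step 1: Filter range(6) keeping only even values:
  n=0: even, included
  n=1: odd, excluded
  n=2: even, included
  n=3: odd, excluded
  n=4: even, included
  n=5: odd, excluded
Therefore ans = [0, 2, 4].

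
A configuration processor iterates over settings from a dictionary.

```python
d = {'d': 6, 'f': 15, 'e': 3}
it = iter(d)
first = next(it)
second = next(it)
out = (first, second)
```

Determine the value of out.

Step 1: iter(d) iterates over keys: ['d', 'f', 'e'].
Step 2: first = next(it) = 'd', second = next(it) = 'f'.
Therefore out = ('d', 'f').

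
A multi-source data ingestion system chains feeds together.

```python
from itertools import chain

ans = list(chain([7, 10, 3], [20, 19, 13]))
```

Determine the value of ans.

Step 1: chain() concatenates iterables: [7, 10, 3] + [20, 19, 13].
Therefore ans = [7, 10, 3, 20, 19, 13].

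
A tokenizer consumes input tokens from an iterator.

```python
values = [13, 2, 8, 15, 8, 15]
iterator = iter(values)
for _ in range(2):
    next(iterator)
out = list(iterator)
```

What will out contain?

Step 1: Create iterator over [13, 2, 8, 15, 8, 15].
Step 2: Advance 2 positions (consuming [13, 2]).
Step 3: list() collects remaining elements: [8, 15, 8, 15].
Therefore out = [8, 15, 8, 15].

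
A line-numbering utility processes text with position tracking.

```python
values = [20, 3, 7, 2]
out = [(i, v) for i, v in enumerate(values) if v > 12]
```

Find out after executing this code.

Step 1: Filter enumerate([20, 3, 7, 2]) keeping v > 12:
  (0, 20): 20 > 12, included
  (1, 3): 3 <= 12, excluded
  (2, 7): 7 <= 12, excluded
  (3, 2): 2 <= 12, excluded
Therefore out = [(0, 20)].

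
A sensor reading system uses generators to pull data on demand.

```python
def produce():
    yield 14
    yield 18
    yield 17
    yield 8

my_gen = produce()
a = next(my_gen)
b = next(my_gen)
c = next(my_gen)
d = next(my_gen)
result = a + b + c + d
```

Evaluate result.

Step 1: Create generator and consume all values:
  a = next(my_gen) = 14
  b = next(my_gen) = 18
  c = next(my_gen) = 17
  d = next(my_gen) = 8
Step 2: result = 14 + 18 + 17 + 8 = 57.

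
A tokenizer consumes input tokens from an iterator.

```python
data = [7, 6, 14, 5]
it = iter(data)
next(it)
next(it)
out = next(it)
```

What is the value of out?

Step 1: Create iterator over [7, 6, 14, 5].
Step 2: next() consumes 7.
Step 3: next() consumes 6.
Step 4: next() returns 14.
Therefore out = 14.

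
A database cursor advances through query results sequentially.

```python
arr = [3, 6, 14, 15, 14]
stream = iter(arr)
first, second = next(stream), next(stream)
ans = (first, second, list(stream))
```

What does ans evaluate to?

Step 1: Create iterator over [3, 6, 14, 15, 14].
Step 2: first = 3, second = 6.
Step 3: Remaining elements: [14, 15, 14].
Therefore ans = (3, 6, [14, 15, 14]).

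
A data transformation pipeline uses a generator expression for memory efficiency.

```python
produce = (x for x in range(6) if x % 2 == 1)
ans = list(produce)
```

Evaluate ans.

Step 1: Filter range(6) keeping only odd values:
  x=0: even, excluded
  x=1: odd, included
  x=2: even, excluded
  x=3: odd, included
  x=4: even, excluded
  x=5: odd, included
Therefore ans = [1, 3, 5].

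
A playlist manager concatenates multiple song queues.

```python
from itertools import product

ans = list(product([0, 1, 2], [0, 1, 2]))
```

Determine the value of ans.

Step 1: product([0, 1, 2], [0, 1, 2]) gives all pairs:
  (0, 0)
  (0, 1)
  (0, 2)
  (1, 0)
  (1, 1)
  (1, 2)
  (2, 0)
  (2, 1)
  (2, 2)
Therefore ans = [(0, 0), (0, 1), (0, 2), (1, 0), (1, 1), (1, 2), (2, 0), (2, 1), (2, 2)].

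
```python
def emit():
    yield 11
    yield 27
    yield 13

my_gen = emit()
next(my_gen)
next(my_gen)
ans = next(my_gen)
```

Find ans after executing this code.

Step 1: emit() creates a generator.
Step 2: next(my_gen) yields 11 (consumed and discarded).
Step 3: next(my_gen) yields 27 (consumed and discarded).
Step 4: next(my_gen) yields 13, assigned to ans.
Therefore ans = 13.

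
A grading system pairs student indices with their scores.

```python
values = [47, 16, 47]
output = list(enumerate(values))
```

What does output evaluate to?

Step 1: enumerate pairs each element with its index:
  (0, 47)
  (1, 16)
  (2, 47)
Therefore output = [(0, 47), (1, 16), (2, 47)].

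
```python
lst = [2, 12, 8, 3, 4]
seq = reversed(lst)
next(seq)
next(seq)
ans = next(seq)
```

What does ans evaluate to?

Step 1: reversed([2, 12, 8, 3, 4]) gives iterator: [4, 3, 8, 12, 2].
Step 2: First next() = 4, second next() = 3.
Step 3: Third next() = 8.
Therefore ans = 8.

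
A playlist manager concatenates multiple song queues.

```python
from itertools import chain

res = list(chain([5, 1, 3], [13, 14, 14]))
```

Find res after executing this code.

Step 1: chain() concatenates iterables: [5, 1, 3] + [13, 14, 14].
Therefore res = [5, 1, 3, 13, 14, 14].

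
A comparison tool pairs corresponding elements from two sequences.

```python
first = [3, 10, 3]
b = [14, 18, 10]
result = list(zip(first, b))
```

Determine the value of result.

Step 1: zip pairs elements at same index:
  Index 0: (3, 14)
  Index 1: (10, 18)
  Index 2: (3, 10)
Therefore result = [(3, 14), (10, 18), (3, 10)].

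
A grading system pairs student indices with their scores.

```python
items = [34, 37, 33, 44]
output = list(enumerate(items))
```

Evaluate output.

Step 1: enumerate pairs each element with its index:
  (0, 34)
  (1, 37)
  (2, 33)
  (3, 44)
Therefore output = [(0, 34), (1, 37), (2, 33), (3, 44)].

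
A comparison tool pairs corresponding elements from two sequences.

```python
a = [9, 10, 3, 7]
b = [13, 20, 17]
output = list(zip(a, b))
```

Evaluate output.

Step 1: zip stops at shortest (len(a)=4, len(b)=3):
  Index 0: (9, 13)
  Index 1: (10, 20)
  Index 2: (3, 17)
Step 2: Last element of a (7) has no pair, dropped.
Therefore output = [(9, 13), (10, 20), (3, 17)].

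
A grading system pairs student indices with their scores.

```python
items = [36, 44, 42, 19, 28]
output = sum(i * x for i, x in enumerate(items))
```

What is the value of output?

Step 1: Compute i * x for each (i, x) in enumerate([36, 44, 42, 19, 28]):
  i=0, x=36: 0*36 = 0
  i=1, x=44: 1*44 = 44
  i=2, x=42: 2*42 = 84
  i=3, x=19: 3*19 = 57
  i=4, x=28: 4*28 = 112
Step 2: sum = 0 + 44 + 84 + 57 + 112 = 297.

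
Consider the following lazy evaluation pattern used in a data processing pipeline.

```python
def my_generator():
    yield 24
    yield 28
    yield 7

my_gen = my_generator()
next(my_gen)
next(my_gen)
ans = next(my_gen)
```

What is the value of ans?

Step 1: my_generator() creates a generator.
Step 2: next(my_gen) yields 24 (consumed and discarded).
Step 3: next(my_gen) yields 28 (consumed and discarded).
Step 4: next(my_gen) yields 7, assigned to ans.
Therefore ans = 7.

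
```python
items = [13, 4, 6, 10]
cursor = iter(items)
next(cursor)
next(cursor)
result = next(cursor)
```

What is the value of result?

Step 1: Create iterator over [13, 4, 6, 10].
Step 2: next() consumes 13.
Step 3: next() consumes 4.
Step 4: next() returns 6.
Therefore result = 6.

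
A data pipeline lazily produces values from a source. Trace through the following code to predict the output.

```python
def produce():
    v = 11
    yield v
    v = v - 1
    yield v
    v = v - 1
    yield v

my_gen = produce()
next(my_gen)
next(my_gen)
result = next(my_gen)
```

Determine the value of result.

Step 1: Trace through generator execution:
  Yield 1: v starts at 11, yield 11
  Yield 2: v = 11 - 1 = 10, yield 10
  Yield 3: v = 10 - 1 = 9, yield 9
Step 2: First next() gets 11, second next() gets the second value, third next() yields 9.
Therefore result = 9.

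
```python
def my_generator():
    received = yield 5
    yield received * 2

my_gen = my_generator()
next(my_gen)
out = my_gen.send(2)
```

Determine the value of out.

Step 1: next(my_gen) advances to first yield, producing 5.
Step 2: send(2) resumes, received = 2.
Step 3: yield received * 2 = 2 * 2 = 4.
Therefore out = 4.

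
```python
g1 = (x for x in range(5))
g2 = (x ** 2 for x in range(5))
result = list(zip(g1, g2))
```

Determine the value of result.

Step 1: g1 produces [0, 1, 2, 3, 4].
Step 2: g2 produces [0, 1, 4, 9, 16].
Step 3: zip pairs them: [(0, 0), (1, 1), (2, 4), (3, 9), (4, 16)].
Therefore result = [(0, 0), (1, 1), (2, 4), (3, 9), (4, 16)].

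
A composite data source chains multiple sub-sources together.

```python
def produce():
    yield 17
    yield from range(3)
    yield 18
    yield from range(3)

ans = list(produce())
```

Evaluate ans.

Step 1: Trace yields in order:
  yield 17
  yield 0
  yield 1
  yield 2
  yield 18
  yield 0
  yield 1
  yield 2
Therefore ans = [17, 0, 1, 2, 18, 0, 1, 2].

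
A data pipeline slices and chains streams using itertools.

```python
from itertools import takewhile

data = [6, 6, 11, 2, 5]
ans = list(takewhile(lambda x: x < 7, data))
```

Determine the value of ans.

Step 1: takewhile stops at first element >= 7:
  6 < 7: take
  6 < 7: take
  11 >= 7: stop
Therefore ans = [6, 6].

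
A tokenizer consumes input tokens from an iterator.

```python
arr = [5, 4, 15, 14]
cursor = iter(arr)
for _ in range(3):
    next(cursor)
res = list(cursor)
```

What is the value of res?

Step 1: Create iterator over [5, 4, 15, 14].
Step 2: Advance 3 positions (consuming [5, 4, 15]).
Step 3: list() collects remaining elements: [14].
Therefore res = [14].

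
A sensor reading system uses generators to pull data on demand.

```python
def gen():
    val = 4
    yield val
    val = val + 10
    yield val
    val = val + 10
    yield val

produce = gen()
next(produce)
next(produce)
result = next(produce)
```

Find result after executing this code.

Step 1: Trace through generator execution:
  Yield 1: val starts at 4, yield 4
  Yield 2: val = 4 + 10 = 14, yield 14
  Yield 3: val = 14 + 10 = 24, yield 24
Step 2: First next() gets 4, second next() gets the second value, third next() yields 24.
Therefore result = 24.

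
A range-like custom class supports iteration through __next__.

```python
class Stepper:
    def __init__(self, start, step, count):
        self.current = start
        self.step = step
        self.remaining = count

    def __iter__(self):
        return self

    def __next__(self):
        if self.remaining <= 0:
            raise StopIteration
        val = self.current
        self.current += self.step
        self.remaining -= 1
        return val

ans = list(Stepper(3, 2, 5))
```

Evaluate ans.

Step 1: Stepper starts at 3, increments by 2, for 5 steps:
  Yield 3, then current += 2
  Yield 5, then current += 2
  Yield 7, then current += 2
  Yield 9, then current += 2
  Yield 11, then current += 2
Therefore ans = [3, 5, 7, 9, 11].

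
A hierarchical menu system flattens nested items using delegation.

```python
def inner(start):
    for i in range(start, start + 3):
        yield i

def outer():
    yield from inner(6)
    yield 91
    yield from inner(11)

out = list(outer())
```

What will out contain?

Step 1: outer() delegates to inner(6):
  yield 6
  yield 7
  yield 8
Step 2: yield 91
Step 3: Delegates to inner(11):
  yield 11
  yield 12
  yield 13
Therefore out = [6, 7, 8, 91, 11, 12, 13].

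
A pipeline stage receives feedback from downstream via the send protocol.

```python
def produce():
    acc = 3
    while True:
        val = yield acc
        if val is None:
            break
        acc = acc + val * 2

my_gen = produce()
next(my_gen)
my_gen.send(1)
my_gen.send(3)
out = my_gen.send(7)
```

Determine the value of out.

Step 1: next() -> yield acc=3.
Step 2: send(1) -> val=1, acc = 3 + 1*2 = 5, yield 5.
Step 3: send(3) -> val=3, acc = 5 + 3*2 = 11, yield 11.
Step 4: send(7) -> val=7, acc = 11 + 7*2 = 25, yield 25.
Therefore out = 25.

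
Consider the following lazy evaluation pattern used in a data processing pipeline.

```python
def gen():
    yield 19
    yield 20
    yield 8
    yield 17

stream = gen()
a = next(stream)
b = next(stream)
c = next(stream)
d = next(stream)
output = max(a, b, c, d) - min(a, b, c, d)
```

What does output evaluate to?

Step 1: Create generator and consume all values:
  a = next(stream) = 19
  b = next(stream) = 20
  c = next(stream) = 8
  d = next(stream) = 17
Step 2: max = 20, min = 8, output = 20 - 8 = 12.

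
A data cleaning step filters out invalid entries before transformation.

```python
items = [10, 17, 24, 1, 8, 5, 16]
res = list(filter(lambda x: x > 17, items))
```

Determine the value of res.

Step 1: Filter elements > 17:
  10: removed
  17: removed
  24: kept
  1: removed
  8: removed
  5: removed
  16: removed
Therefore res = [24].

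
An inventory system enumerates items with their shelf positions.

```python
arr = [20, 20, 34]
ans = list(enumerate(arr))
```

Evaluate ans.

Step 1: enumerate pairs each element with its index:
  (0, 20)
  (1, 20)
  (2, 34)
Therefore ans = [(0, 20), (1, 20), (2, 34)].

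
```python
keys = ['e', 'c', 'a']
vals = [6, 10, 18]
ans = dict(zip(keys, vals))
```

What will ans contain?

Step 1: zip pairs keys with values:
  'e' -> 6
  'c' -> 10
  'a' -> 18
Therefore ans = {'e': 6, 'c': 10, 'a': 18}.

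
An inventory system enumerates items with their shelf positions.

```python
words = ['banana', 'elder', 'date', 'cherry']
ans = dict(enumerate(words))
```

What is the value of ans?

Step 1: enumerate pairs indices with words:
  0 -> 'banana'
  1 -> 'elder'
  2 -> 'date'
  3 -> 'cherry'
Therefore ans = {0: 'banana', 1: 'elder', 2: 'date', 3: 'cherry'}.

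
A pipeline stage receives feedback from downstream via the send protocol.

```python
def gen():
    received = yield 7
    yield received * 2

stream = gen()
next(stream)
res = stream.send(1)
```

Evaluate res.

Step 1: next(stream) advances to first yield, producing 7.
Step 2: send(1) resumes, received = 1.
Step 3: yield received * 2 = 1 * 2 = 2.
Therefore res = 2.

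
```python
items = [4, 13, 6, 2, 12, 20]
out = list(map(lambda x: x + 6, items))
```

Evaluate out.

Step 1: Apply lambda x: x + 6 to each element:
  4 -> 10
  13 -> 19
  6 -> 12
  2 -> 8
  12 -> 18
  20 -> 26
Therefore out = [10, 19, 12, 8, 18, 26].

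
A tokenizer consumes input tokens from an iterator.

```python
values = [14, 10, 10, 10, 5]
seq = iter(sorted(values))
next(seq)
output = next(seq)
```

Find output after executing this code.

Step 1: sorted([14, 10, 10, 10, 5]) = [5, 10, 10, 10, 14].
Step 2: Create iterator and skip 1 elements.
Step 3: next() returns 10.
Therefore output = 10.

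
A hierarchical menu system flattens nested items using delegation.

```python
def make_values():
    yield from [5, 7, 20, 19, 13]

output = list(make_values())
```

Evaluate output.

Step 1: yield from delegates to the iterable, yielding each element.
Step 2: Collected values: [5, 7, 20, 19, 13].
Therefore output = [5, 7, 20, 19, 13].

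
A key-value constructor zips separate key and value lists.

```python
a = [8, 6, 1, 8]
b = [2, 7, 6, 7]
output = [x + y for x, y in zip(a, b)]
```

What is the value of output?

Step 1: Add corresponding elements:
  8 + 2 = 10
  6 + 7 = 13
  1 + 6 = 7
  8 + 7 = 15
Therefore output = [10, 13, 7, 15].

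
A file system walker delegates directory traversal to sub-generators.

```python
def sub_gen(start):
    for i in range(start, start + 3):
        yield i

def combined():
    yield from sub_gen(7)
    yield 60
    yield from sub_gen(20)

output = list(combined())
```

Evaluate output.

Step 1: combined() delegates to sub_gen(7):
  yield 7
  yield 8
  yield 9
Step 2: yield 60
Step 3: Delegates to sub_gen(20):
  yield 20
  yield 21
  yield 22
Therefore output = [7, 8, 9, 60, 20, 21, 22].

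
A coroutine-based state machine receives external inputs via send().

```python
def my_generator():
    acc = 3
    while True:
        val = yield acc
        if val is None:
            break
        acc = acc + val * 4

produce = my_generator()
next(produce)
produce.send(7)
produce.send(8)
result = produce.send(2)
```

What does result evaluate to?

Step 1: next() -> yield acc=3.
Step 2: send(7) -> val=7, acc = 3 + 7*4 = 31, yield 31.
Step 3: send(8) -> val=8, acc = 31 + 8*4 = 63, yield 63.
Step 4: send(2) -> val=2, acc = 63 + 2*4 = 71, yield 71.
Therefore result = 71.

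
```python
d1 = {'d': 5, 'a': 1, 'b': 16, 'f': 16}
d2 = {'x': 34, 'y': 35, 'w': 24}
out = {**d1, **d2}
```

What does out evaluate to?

Step 1: Merge d1 and d2 (d2 values override on key conflicts).
Step 2: d1 has keys ['d', 'a', 'b', 'f'], d2 has keys ['x', 'y', 'w'].
Therefore out = {'d': 5, 'a': 1, 'b': 16, 'f': 16, 'x': 34, 'y': 35, 'w': 24}.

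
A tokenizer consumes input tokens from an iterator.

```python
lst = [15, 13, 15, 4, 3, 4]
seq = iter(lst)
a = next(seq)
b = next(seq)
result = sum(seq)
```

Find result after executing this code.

Step 1: Create iterator over [15, 13, 15, 4, 3, 4].
Step 2: a = next() = 15, b = next() = 13.
Step 3: sum() of remaining [15, 4, 3, 4] = 26.
Therefore result = 26.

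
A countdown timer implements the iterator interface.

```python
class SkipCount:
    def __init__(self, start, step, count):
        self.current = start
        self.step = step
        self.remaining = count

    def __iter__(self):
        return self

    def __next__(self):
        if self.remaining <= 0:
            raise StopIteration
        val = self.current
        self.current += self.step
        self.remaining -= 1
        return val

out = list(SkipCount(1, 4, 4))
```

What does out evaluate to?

Step 1: SkipCount starts at 1, increments by 4, for 4 steps:
  Yield 1, then current += 4
  Yield 5, then current += 4
  Yield 9, then current += 4
  Yield 13, then current += 4
Therefore out = [1, 5, 9, 13].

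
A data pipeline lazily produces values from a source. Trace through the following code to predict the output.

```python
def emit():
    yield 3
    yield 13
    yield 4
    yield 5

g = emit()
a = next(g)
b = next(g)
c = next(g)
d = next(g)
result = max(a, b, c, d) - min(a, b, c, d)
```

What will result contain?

Step 1: Create generator and consume all values:
  a = next(g) = 3
  b = next(g) = 13
  c = next(g) = 4
  d = next(g) = 5
Step 2: max = 13, min = 3, result = 13 - 3 = 10.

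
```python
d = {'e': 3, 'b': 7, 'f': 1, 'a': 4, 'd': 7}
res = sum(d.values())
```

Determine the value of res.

Step 1: d.values() = [3, 7, 1, 4, 7].
Step 2: sum = 22.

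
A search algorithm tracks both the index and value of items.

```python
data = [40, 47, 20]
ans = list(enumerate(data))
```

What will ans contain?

Step 1: enumerate pairs each element with its index:
  (0, 40)
  (1, 47)
  (2, 20)
Therefore ans = [(0, 40), (1, 47), (2, 20)].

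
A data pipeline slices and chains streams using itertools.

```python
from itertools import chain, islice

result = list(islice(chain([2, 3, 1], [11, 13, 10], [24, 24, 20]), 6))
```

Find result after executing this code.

Step 1: chain([2, 3, 1], [11, 13, 10], [24, 24, 20]) = [2, 3, 1, 11, 13, 10, 24, 24, 20].
Step 2: islice takes first 6 elements: [2, 3, 1, 11, 13, 10].
Therefore result = [2, 3, 1, 11, 13, 10].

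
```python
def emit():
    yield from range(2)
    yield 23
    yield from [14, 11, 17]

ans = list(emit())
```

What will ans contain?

Step 1: Trace yields in order:
  yield 0
  yield 1
  yield 23
  yield 14
  yield 11
  yield 17
Therefore ans = [0, 1, 23, 14, 11, 17].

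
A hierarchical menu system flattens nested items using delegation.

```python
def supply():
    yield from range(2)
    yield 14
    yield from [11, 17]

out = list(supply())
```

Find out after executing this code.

Step 1: Trace yields in order:
  yield 0
  yield 1
  yield 14
  yield 11
  yield 17
Therefore out = [0, 1, 14, 11, 17].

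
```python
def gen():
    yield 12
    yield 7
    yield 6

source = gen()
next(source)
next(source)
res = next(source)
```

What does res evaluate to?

Step 1: gen() creates a generator.
Step 2: next(source) yields 12 (consumed and discarded).
Step 3: next(source) yields 7 (consumed and discarded).
Step 4: next(source) yields 6, assigned to res.
Therefore res = 6.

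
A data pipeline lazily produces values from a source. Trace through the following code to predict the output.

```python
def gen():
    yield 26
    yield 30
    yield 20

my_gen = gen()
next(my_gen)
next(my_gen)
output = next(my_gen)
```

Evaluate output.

Step 1: gen() creates a generator.
Step 2: next(my_gen) yields 26 (consumed and discarded).
Step 3: next(my_gen) yields 30 (consumed and discarded).
Step 4: next(my_gen) yields 20, assigned to output.
Therefore output = 20.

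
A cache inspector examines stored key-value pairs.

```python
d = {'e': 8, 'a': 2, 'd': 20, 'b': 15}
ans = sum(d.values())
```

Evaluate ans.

Step 1: d.values() = [8, 2, 20, 15].
Step 2: sum = 45.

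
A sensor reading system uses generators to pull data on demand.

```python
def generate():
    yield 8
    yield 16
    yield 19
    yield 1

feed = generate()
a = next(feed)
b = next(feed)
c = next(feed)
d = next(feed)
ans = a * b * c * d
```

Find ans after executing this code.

Step 1: Create generator and consume all values:
  a = next(feed) = 8
  b = next(feed) = 16
  c = next(feed) = 19
  d = next(feed) = 1
Step 2: ans = 8 * 16 * 19 * 1 = 2432.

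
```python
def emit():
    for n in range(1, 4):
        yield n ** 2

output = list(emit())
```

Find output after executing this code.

Step 1: For each n in range(1, 4), yield n**2:
  n=1: yield 1**2 = 1
  n=2: yield 2**2 = 4
  n=3: yield 3**2 = 9
Therefore output = [1, 4, 9].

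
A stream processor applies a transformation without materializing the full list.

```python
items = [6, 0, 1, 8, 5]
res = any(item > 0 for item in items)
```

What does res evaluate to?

Step 1: Check item > 0 for each element in [6, 0, 1, 8, 5]:
  6 > 0: True
  0 > 0: False
  1 > 0: True
  8 > 0: True
  5 > 0: True
Step 2: any() returns True.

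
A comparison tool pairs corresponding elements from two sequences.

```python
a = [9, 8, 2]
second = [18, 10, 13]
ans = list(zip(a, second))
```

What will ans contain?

Step 1: zip pairs elements at same index:
  Index 0: (9, 18)
  Index 1: (8, 10)
  Index 2: (2, 13)
Therefore ans = [(9, 18), (8, 10), (2, 13)].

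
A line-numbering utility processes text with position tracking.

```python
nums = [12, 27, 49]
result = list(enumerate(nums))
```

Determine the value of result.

Step 1: enumerate pairs each element with its index:
  (0, 12)
  (1, 27)
  (2, 49)
Therefore result = [(0, 12), (1, 27), (2, 49)].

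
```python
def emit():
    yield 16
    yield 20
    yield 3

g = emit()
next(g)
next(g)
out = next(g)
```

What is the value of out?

Step 1: emit() creates a generator.
Step 2: next(g) yields 16 (consumed and discarded).
Step 3: next(g) yields 20 (consumed and discarded).
Step 4: next(g) yields 3, assigned to out.
Therefore out = 3.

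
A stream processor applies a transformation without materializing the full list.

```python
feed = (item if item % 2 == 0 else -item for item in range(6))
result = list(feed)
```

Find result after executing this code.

Step 1: For each item in range(6), yield item if even, else -item:
  item=0: even, yield 0
  item=1: odd, yield -1
  item=2: even, yield 2
  item=3: odd, yield -3
  item=4: even, yield 4
  item=5: odd, yield -5
Therefore result = [0, -1, 2, -3, 4, -5].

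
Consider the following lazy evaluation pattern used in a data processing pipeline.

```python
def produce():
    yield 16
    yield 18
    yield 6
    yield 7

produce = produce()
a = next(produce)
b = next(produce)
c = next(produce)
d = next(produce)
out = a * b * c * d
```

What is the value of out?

Step 1: Create generator and consume all values:
  a = next(produce) = 16
  b = next(produce) = 18
  c = next(produce) = 6
  d = next(produce) = 7
Step 2: out = 16 * 18 * 6 * 7 = 12096.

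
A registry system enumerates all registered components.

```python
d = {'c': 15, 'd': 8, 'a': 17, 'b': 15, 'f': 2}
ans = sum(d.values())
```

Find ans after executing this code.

Step 1: d.values() = [15, 8, 17, 15, 2].
Step 2: sum = 57.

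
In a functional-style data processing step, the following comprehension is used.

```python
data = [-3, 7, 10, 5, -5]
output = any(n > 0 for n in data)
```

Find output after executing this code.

Step 1: Check n > 0 for each element in [-3, 7, 10, 5, -5]:
  -3 > 0: False
  7 > 0: True
  10 > 0: True
  5 > 0: True
  -5 > 0: False
Step 2: any() returns True.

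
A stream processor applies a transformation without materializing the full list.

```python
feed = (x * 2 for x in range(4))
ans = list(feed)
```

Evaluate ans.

Step 1: For each x in range(4), compute x*2:
  x=0: 0*2 = 0
  x=1: 1*2 = 2
  x=2: 2*2 = 4
  x=3: 3*2 = 6
Therefore ans = [0, 2, 4, 6].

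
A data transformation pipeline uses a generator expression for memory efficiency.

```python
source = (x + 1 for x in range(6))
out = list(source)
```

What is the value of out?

Step 1: For each x in range(6), compute x+1:
  x=0: 0+1 = 1
  x=1: 1+1 = 2
  x=2: 2+1 = 3
  x=3: 3+1 = 4
  x=4: 4+1 = 5
  x=5: 5+1 = 6
Therefore out = [1, 2, 3, 4, 5, 6].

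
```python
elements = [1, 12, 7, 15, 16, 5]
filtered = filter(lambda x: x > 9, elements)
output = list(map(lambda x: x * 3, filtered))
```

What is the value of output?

Step 1: Filter elements for elements > 9:
  1: removed
  12: kept
  7: removed
  15: kept
  16: kept
  5: removed
Step 2: Map x * 3 on filtered [12, 15, 16]:
  12 -> 36
  15 -> 45
  16 -> 48
Therefore output = [36, 45, 48].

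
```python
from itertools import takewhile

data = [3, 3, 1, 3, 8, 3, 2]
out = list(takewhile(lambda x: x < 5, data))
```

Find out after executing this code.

Step 1: takewhile stops at first element >= 5:
  3 < 5: take
  3 < 5: take
  1 < 5: take
  3 < 5: take
  8 >= 5: stop
Therefore out = [3, 3, 1, 3].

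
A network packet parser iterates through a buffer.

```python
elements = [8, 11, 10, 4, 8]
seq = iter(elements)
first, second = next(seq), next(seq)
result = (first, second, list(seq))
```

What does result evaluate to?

Step 1: Create iterator over [8, 11, 10, 4, 8].
Step 2: first = 8, second = 11.
Step 3: Remaining elements: [10, 4, 8].
Therefore result = (8, 11, [10, 4, 8]).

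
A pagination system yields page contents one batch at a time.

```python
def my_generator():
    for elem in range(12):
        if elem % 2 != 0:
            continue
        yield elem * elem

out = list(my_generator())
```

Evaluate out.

Step 1: Only yield elem**2 when elem is divisible by 2:
  elem=0: 0 % 2 == 0, yield 0**2 = 0
  elem=2: 2 % 2 == 0, yield 2**2 = 4
  elem=4: 4 % 2 == 0, yield 4**2 = 16
  elem=6: 6 % 2 == 0, yield 6**2 = 36
  elem=8: 8 % 2 == 0, yield 8**2 = 64
  elem=10: 10 % 2 == 0, yield 10**2 = 100
Therefore out = [0, 4, 16, 36, 64, 100].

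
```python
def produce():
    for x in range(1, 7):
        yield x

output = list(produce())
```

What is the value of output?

Step 1: The generator yields each value from range(1, 7).
Step 2: list() consumes all yields: [1, 2, 3, 4, 5, 6].
Therefore output = [1, 2, 3, 4, 5, 6].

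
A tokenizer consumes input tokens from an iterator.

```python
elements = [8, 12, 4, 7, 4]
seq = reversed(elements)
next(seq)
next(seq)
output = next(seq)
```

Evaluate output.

Step 1: reversed([8, 12, 4, 7, 4]) gives iterator: [4, 7, 4, 12, 8].
Step 2: First next() = 4, second next() = 7.
Step 3: Third next() = 4.
Therefore output = 4.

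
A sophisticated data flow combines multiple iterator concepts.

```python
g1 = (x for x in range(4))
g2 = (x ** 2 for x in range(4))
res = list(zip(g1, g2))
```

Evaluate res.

Step 1: g1 produces [0, 1, 2, 3].
Step 2: g2 produces [0, 1, 4, 9].
Step 3: zip pairs them: [(0, 0), (1, 1), (2, 4), (3, 9)].
Therefore res = [(0, 0), (1, 1), (2, 4), (3, 9)].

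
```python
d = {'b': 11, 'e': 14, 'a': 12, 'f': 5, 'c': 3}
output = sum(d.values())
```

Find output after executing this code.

Step 1: d.values() = [11, 14, 12, 5, 3].
Step 2: sum = 45.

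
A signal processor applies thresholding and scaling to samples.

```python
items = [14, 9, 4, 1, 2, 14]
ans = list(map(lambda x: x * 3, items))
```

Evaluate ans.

Step 1: Apply lambda x: x * 3 to each element:
  14 -> 42
  9 -> 27
  4 -> 12
  1 -> 3
  2 -> 6
  14 -> 42
Therefore ans = [42, 27, 12, 3, 6, 42].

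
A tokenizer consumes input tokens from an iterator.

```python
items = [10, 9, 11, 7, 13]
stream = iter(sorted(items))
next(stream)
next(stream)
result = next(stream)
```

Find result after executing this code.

Step 1: sorted([10, 9, 11, 7, 13]) = [7, 9, 10, 11, 13].
Step 2: Create iterator and skip 2 elements.
Step 3: next() returns 10.
Therefore result = 10.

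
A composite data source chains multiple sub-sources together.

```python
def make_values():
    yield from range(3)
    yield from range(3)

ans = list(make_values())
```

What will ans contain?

Step 1: Trace yields in order:
  yield 0
  yield 1
  yield 2
  yield 0
  yield 1
  yield 2
Therefore ans = [0, 1, 2, 0, 1, 2].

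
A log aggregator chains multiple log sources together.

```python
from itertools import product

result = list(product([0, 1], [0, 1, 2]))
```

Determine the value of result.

Step 1: product([0, 1], [0, 1, 2]) gives all pairs:
  (0, 0)
  (0, 1)
  (0, 2)
  (1, 0)
  (1, 1)
  (1, 2)
Therefore result = [(0, 0), (0, 1), (0, 2), (1, 0), (1, 1), (1, 2)].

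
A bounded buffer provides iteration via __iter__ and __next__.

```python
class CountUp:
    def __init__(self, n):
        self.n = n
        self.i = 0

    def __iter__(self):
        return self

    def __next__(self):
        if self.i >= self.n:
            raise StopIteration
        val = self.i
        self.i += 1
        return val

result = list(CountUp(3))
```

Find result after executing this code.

Step 1: CountUp(3) creates an iterator counting 0 to 2.
Step 2: list() consumes all values: [0, 1, 2].
Therefore result = [0, 1, 2].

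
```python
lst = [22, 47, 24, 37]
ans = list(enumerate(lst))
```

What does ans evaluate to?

Step 1: enumerate pairs each element with its index:
  (0, 22)
  (1, 47)
  (2, 24)
  (3, 37)
Therefore ans = [(0, 22), (1, 47), (2, 24), (3, 37)].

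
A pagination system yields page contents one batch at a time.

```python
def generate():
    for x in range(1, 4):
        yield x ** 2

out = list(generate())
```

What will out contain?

Step 1: For each x in range(1, 4), yield x**2:
  x=1: yield 1**2 = 1
  x=2: yield 2**2 = 4
  x=3: yield 3**2 = 9
Therefore out = [1, 4, 9].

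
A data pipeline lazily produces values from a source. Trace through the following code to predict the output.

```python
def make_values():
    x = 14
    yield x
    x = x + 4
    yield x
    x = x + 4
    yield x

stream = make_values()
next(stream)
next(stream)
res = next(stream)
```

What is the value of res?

Step 1: Trace through generator execution:
  Yield 1: x starts at 14, yield 14
  Yield 2: x = 14 + 4 = 18, yield 18
  Yield 3: x = 18 + 4 = 22, yield 22
Step 2: First next() gets 14, second next() gets the second value, third next() yields 22.
Therefore res = 22.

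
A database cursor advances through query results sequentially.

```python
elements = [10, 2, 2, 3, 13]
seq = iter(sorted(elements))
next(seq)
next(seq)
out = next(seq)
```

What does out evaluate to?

Step 1: sorted([10, 2, 2, 3, 13]) = [2, 2, 3, 10, 13].
Step 2: Create iterator and skip 2 elements.
Step 3: next() returns 3.
Therefore out = 3.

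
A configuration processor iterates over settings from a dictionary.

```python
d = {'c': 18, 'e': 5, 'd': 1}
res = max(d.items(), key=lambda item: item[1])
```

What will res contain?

Step 1: Find item with maximum value:
  ('c', 18)
  ('e', 5)
  ('d', 1)
Step 2: Maximum value is 18 at key 'c'.
Therefore res = ('c', 18).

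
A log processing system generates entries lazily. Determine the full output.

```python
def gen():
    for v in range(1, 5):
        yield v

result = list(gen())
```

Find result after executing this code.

Step 1: The generator yields each value from range(1, 5).
Step 2: list() consumes all yields: [1, 2, 3, 4].
Therefore result = [1, 2, 3, 4].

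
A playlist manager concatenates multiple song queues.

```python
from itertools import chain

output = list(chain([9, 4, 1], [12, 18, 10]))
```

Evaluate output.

Step 1: chain() concatenates iterables: [9, 4, 1] + [12, 18, 10].
Therefore output = [9, 4, 1, 12, 18, 10].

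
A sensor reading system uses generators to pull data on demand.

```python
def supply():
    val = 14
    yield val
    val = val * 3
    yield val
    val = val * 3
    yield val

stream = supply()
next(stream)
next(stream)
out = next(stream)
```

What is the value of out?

Step 1: Trace through generator execution:
  Yield 1: val starts at 14, yield 14
  Yield 2: val = 14 * 3 = 42, yield 42
  Yield 3: val = 42 * 3 = 126, yield 126
Step 2: First next() gets 14, second next() gets the second value, third next() yields 126.
Therefore out = 126.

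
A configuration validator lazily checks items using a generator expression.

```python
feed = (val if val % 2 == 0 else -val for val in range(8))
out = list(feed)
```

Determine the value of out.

Step 1: For each val in range(8), yield val if even, else -val:
  val=0: even, yield 0
  val=1: odd, yield -1
  val=2: even, yield 2
  val=3: odd, yield -3
  val=4: even, yield 4
  val=5: odd, yield -5
  val=6: even, yield 6
  val=7: odd, yield -7
Therefore out = [0, -1, 2, -3, 4, -5, 6, -7].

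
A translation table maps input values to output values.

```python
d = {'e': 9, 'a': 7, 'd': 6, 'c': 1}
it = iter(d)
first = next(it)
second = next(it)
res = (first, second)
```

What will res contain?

Step 1: iter(d) iterates over keys: ['e', 'a', 'd', 'c'].
Step 2: first = next(it) = 'e', second = next(it) = 'a'.
Therefore res = ('e', 'a').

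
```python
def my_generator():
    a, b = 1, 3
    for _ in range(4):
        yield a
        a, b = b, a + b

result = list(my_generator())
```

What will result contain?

Step 1: Fibonacci-like sequence starting with a=1, b=3:
  Iteration 1: yield a=1, then a,b = 3,4
  Iteration 2: yield a=3, then a,b = 4,7
  Iteration 3: yield a=4, then a,b = 7,11
  Iteration 4: yield a=7, then a,b = 11,18
Therefore result = [1, 3, 4, 7].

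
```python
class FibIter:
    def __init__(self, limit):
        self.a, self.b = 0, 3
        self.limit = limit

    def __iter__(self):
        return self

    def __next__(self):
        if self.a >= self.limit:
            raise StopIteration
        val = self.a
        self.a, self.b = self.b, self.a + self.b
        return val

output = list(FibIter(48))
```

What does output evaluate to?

Step 1: Fibonacci-like sequence (a=0, b=3) until >= 48:
  Yield 0, then a,b = 3,3
  Yield 3, then a,b = 3,6
  Yield 3, then a,b = 6,9
  Yield 6, then a,b = 9,15
  Yield 9, then a,b = 15,24
  Yield 15, then a,b = 24,39
  Yield 24, then a,b = 39,63
  Yield 39, then a,b = 63,102
Step 2: 63 >= 48, stop.
Therefore output = [0, 3, 3, 6, 9, 15, 24, 39].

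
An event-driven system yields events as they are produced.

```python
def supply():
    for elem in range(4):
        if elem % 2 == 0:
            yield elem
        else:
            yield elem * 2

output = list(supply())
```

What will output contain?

Step 1: For each elem in range(4), yield elem if even, else elem*2:
  elem=0 (even): yield 0
  elem=1 (odd): yield 1*2 = 2
  elem=2 (even): yield 2
  elem=3 (odd): yield 3*2 = 6
Therefore output = [0, 2, 2, 6].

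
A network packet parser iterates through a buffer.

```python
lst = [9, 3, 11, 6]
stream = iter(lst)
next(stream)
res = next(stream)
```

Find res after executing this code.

Step 1: Create iterator over [9, 3, 11, 6].
Step 2: next() consumes 9.
Step 3: next() returns 3.
Therefore res = 3.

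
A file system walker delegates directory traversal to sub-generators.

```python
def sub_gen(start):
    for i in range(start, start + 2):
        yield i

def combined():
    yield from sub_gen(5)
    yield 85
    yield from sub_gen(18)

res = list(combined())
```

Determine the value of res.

Step 1: combined() delegates to sub_gen(5):
  yield 5
  yield 6
Step 2: yield 85
Step 3: Delegates to sub_gen(18):
  yield 18
  yield 19
Therefore res = [5, 6, 85, 18, 19].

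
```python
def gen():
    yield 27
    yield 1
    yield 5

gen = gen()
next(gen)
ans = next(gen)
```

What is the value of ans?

Step 1: gen() creates a generator.
Step 2: next(gen) yields 27 (consumed and discarded).
Step 3: next(gen) yields 1, assigned to ans.
Therefore ans = 1.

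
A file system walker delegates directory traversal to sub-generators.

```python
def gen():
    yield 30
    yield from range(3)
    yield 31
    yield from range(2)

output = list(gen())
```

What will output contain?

Step 1: Trace yields in order:
  yield 30
  yield 0
  yield 1
  yield 2
  yield 31
  yield 0
  yield 1
Therefore output = [30, 0, 1, 2, 31, 0, 1].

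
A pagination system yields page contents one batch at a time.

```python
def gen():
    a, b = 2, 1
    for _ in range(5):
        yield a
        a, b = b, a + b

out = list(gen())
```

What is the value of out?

Step 1: Fibonacci-like sequence starting with a=2, b=1:
  Iteration 1: yield a=2, then a,b = 1,3
  Iteration 2: yield a=1, then a,b = 3,4
  Iteration 3: yield a=3, then a,b = 4,7
  Iteration 4: yield a=4, then a,b = 7,11
  Iteration 5: yield a=7, then a,b = 11,18
Therefore out = [2, 1, 3, 4, 7].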